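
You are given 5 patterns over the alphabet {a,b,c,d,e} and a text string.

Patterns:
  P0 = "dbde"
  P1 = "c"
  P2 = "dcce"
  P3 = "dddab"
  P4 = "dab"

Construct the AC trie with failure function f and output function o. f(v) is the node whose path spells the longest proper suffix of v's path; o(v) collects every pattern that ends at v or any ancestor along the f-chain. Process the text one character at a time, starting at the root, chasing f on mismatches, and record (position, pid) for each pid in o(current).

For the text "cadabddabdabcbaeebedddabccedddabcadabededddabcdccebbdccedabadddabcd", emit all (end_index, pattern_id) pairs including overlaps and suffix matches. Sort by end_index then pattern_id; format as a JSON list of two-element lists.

Build automaton:
Trie nodes:
  0='ε' goto c→5 d→1
  1='d' goto a→13 b→2 c→6 d→9
  2='db' goto d→3
  3='dbd' goto e→4
  4='dbde' goto ·  [P0 ends]
  5='c' goto ·  [P1 ends]
  6='dc' goto c→7
  7='dcc' goto e→8
  8='dcce' goto ·  [P2 ends]
  9='dd' goto d→10
  10='ddd' goto a→11
  11='ddda' goto b→12
  12='dddab' goto ·  [P3 ends]
  13='da' goto b→14
  14='dab' goto ·  [P4 ends]

BFS fail/out derivation:
  fail(1) 'd': from fail(0)=0 chase 'd': 0 ⇒ 0;  out=∅∪out(0)=∅
  fail(5) 'c': from fail(0)=0 chase 'c': 0 ⇒ 0;  out={1}∪out(0)={1}
  fail(2) 'db': from fail(1)=0 chase 'b': 0 ⇒ 0;  out=∅∪out(0)=∅
  fail(6) 'dc': from fail(1)=0 chase 'c': 0 ⇒ 5;  out=∅∪out(5)={1}
  fail(9) 'dd': from fail(1)=0 chase 'd': 0 ⇒ 1;  out=∅∪out(1)=∅
  fail(13) 'da': from fail(1)=0 chase 'a': 0 ⇒ 0;  out=∅∪out(0)=∅
  fail(3) 'dbd': from fail(2)=0 chase 'd': 0 ⇒ 1;  out=∅∪out(1)=∅
  fail(7) 'dcc': from fail(6)=5 chase 'c': 5→0 ⇒ 5;  out=∅∪out(5)={1}
  fail(10) 'ddd': from fail(9)=1 chase 'd': 1 ⇒ 9;  out=∅∪out(9)=∅
  fail(14) 'dab': from fail(13)=0 chase 'b': 0 ⇒ 0;  out={4}∪out(0)={4}
  fail(4) 'dbde': from fail(3)=1 chase 'e': 1→0 ⇒ 0;  out={0}∪out(0)={0}
  fail(8) 'dcce': from fail(7)=5 chase 'e': 5→0 ⇒ 0;  out={2}∪out(0)={2}
  fail(11) 'ddda': from fail(10)=9 chase 'a': 9→1 ⇒ 13;  out=∅∪out(13)=∅
  fail(12) 'dddab': from fail(11)=13 chase 'b': 13 ⇒ 14;  out={3}∪out(14)={3,4}

Text stream:
[0] read 'c'  n0⇒n5  → match P1@[0:0]
[1] read 'a'  n5⇒n0 (via fail)
[2] read 'd'  n0⇒n1
[3] read 'a'  n1⇒n13
[4] read 'b'  n13⇒n14  → match P4@[2:4]
[5] read 'd'  n14⇒n1 (via fail)
[6] read 'd'  n1⇒n9
[7] read 'a'  n9⇒n13 (via fail)
[8] read 'b'  n13⇒n14  → match P4@[6:8]
[9] read 'd'  n14⇒n1 (via fail)
[10] read 'a'  n1⇒n13
[11] read 'b'  n13⇒n14  → match P4@[9:11]
[12] read 'c'  n14⇒n5 (via fail)  → match P1@[12:12]
[13] read 'b'  n5⇒n0 (via fail)
[14] read 'a'  n0⇒n0
[15] read 'e'  n0⇒n0
[16] read 'e'  n0⇒n0
[17] read 'b'  n0⇒n0
[18] read 'e'  n0⇒n0
[19] read 'd'  n0⇒n1
[20] read 'd'  n1⇒n9
[21] read 'd'  n9⇒n10
[22] read 'a'  n10⇒n11
[23] read 'b'  n11⇒n12  → match P3@[19:23],P4@[21:23]
[24] read 'c'  n12⇒n5 (via fail)  → match P1@[24:24]
[25] read 'c'  n5⇒n5 (via fail)  → match P1@[25:25]
[26] read 'e'  n5⇒n0 (via fail)
[27] read 'd'  n0⇒n1
[28] read 'd'  n1⇒n9
[29] read 'd'  n9⇒n10
[30] read 'a'  n10⇒n11
[31] read 'b'  n11⇒n12  → match P3@[27:31],P4@[29:31]
[32] read 'c'  n12⇒n5 (via fail)  → match P1@[32:32]
[33] read 'a'  n5⇒n0 (via fail)
[34] read 'd'  n0⇒n1
[35] read 'a'  n1⇒n13
[36] read 'b'  n13⇒n14  → match P4@[34:36]
[37] read 'e'  n14⇒n0 (via fail)
[38] read 'd'  n0⇒n1
[39] read 'e'  n1⇒n0 (via fail)
[40] read 'd'  n0⇒n1
[41] read 'd'  n1⇒n9
[42] read 'd'  n9⇒n10
[43] read 'a'  n10⇒n11
[44] read 'b'  n11⇒n12  → match P3@[40:44],P4@[42:44]
[45] read 'c'  n12⇒n5 (via fail)  → match P1@[45:45]
[46] read 'd'  n5⇒n1 (via fail)
[47] read 'c'  n1⇒n6  → match P1@[47:47]
[48] read 'c'  n6⇒n7  → match P1@[48:48]
[49] read 'e'  n7⇒n8  → match P2@[46:49]
[50] read 'b'  n8⇒n0 (via fail)
[51] read 'b'  n0⇒n0
[52] read 'd'  n0⇒n1
[53] read 'c'  n1⇒n6  → match P1@[53:53]
[54] read 'c'  n6⇒n7  → match P1@[54:54]
[55] read 'e'  n7⇒n8  → match P2@[52:55]
[56] read 'd'  n8⇒n1 (via fail)
[57] read 'a'  n1⇒n13
[58] read 'b'  n13⇒n14  → match P4@[56:58]
[59] read 'a'  n14⇒n0 (via fail)
[60] read 'd'  n0⇒n1
[61] read 'd'  n1⇒n9
[62] read 'd'  n9⇒n10
[63] read 'a'  n10⇒n11
[64] read 'b'  n11⇒n12  → match P3@[60:64],P4@[62:64]
[65] read 'c'  n12⇒n5 (via fail)  → match P1@[65:65]
[66] read 'd'  n5⇒n1 (via fail)

Matches: [[0,1],[4,4],[8,4],[11,4],[12,1],[23,3],[23,4],[24,1],[25,1],[31,3],[31,4],[32,1],[36,4],[44,3],[44,4],[45,1],[47,1],[48,1],[49,2],[53,1],[54,1],[55,2],[58,4],[64,3],[64,4],[65,1]]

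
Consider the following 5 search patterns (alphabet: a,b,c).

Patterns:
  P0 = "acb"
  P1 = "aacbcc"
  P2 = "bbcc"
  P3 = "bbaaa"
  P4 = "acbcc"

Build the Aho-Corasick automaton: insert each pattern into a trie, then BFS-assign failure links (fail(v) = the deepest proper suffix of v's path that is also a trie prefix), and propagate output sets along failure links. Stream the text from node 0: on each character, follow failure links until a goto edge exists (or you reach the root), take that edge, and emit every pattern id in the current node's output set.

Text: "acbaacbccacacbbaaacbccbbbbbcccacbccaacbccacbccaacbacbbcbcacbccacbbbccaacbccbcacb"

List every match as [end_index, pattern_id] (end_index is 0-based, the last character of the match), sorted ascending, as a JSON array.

Construct AC machine:
Trie (insert patterns):
  0='ε' goto a→1 b→9
  1='a' goto a→4 c→2
  2='ac' goto b→3
  3='acb' goto c→16  [P0 ends]
  4='aa' goto c→5
  5='aac' goto b→6
  6='aacb' goto c→7
  7='aacbc' goto c→8
  8='aacbcc' goto ·  [P1 ends]
  9='b' goto b→10
  10='bb' goto a→13 c→11
  11='bbc' goto c→12
  12='bbcc' goto ·  [P2 ends]
  13='bba' goto a→14
  14='bbaa' goto a→15
  15='bbaaa' goto ·  [P3 ends]
  16='acbc' goto c→17
  17='acbcc' goto ·  [P4 ends]

BFS fail/out derivation:
  fail(1) 'a': from fail(0)=0 chase 'a': 0 ⇒ 0;  out=∅∪out(0)=∅
  fail(9) 'b': from fail(0)=0 chase 'b': 0 ⇒ 0;  out=∅∪out(0)=∅
  fail(2) 'ac': from fail(1)=0 chase 'c': 0 ⇒ 0;  out=∅∪out(0)=∅
  fail(4) 'aa': from fail(1)=0 chase 'a': 0 ⇒ 1;  out=∅∪out(1)=∅
  fail(10) 'bb': from fail(9)=0 chase 'b': 0 ⇒ 9;  out=∅∪out(9)=∅
  fail(3) 'acb': from fail(2)=0 chase 'b': 0 ⇒ 9;  out={0}∪out(9)={0}
  fail(5) 'aac': from fail(4)=1 chase 'c': 1 ⇒ 2;  out=∅∪out(2)=∅
  fail(11) 'bbc': from fail(10)=9 chase 'c': 9→0 ⇒ 0;  out=∅∪out(0)=∅
  fail(13) 'bba': from fail(10)=9 chase 'a': 9→0 ⇒ 1;  out=∅∪out(1)=∅
  fail(6) 'aacb': from fail(5)=2 chase 'b': 2 ⇒ 3;  out=∅∪out(3)={0}
  fail(12) 'bbcc': from fail(11)=0 chase 'c': 0 ⇒ 0;  out={2}∪out(0)={2}
  fail(14) 'bbaa': from fail(13)=1 chase 'a': 1 ⇒ 4;  out=∅∪out(4)=∅
  fail(16) 'acbc': from fail(3)=9 chase 'c': 9→0 ⇒ 0;  out=∅∪out(0)=∅
  fail(7) 'aacbc': from fail(6)=3 chase 'c': 3 ⇒ 16;  out=∅∪out(16)=∅
  fail(15) 'bbaaa': from fail(14)=4 chase 'a': 4→1 ⇒ 4;  out={3}∪out(4)={3}
  fail(17) 'acbcc': from fail(16)=0 chase 'c': 0 ⇒ 0;  out={4}∪out(0)={4}
  fail(8) 'aacbcc': from fail(7)=16 chase 'c': 16 ⇒ 17;  out={1}∪out(17)={1,4}

Scan:
[0] read 'a'  n0⇒n1
[1] read 'c'  n1⇒n2
[2] read 'b'  n2⇒n3  emit P0@[0:2]
[3] read 'a'  n3⇒n1 (via fail)
[4] read 'a'  n1⇒n4
[5] read 'c'  n4⇒n5
[6] read 'b'  n5⇒n6  emit P0@[4:6]
[7] read 'c'  n6⇒n7
[8] read 'c'  n7⇒n8  emit P1@[3:8],P4@[4:8]
[9] read 'a'  n8⇒n1 (via fail)
[10] read 'c'  n1⇒n2
[11] read 'a'  n2⇒n1 (via fail)
[12] read 'c'  n1⇒n2
[13] read 'b'  n2⇒n3  emit P0@[11:13]
[14] read 'b'  n3⇒n10 (via fail)
[15] read 'a'  n10⇒n13
[16] read 'a'  n13⇒n14
[17] read 'a'  n14⇒n15  emit P3@[13:17]
[18] read 'c'  n15⇒n5 (via fail)
[19] read 'b'  n5⇒n6  emit P0@[17:19]
[20] read 'c'  n6⇒n7
[21] read 'c'  n7⇒n8  emit P1@[16:21],P4@[17:21]
[22] read 'b'  n8⇒n9 (via fail)
[23] read 'b'  n9⇒n10
[24] read 'b'  n10⇒n10 (via fail)
[25] read 'b'  n10⇒n10 (via fail)
[26] read 'b'  n10⇒n10 (via fail)
[27] read 'c'  n10⇒n11
[28] read 'c'  n11⇒n12  emit P2@[25:28]
[29] read 'c'  n12⇒n0 (via fail)
[30] read 'a'  n0⇒n1
[31] read 'c'  n1⇒n2
[32] read 'b'  n2⇒n3  emit P0@[30:32]
[33] read 'c'  n3⇒n16
[34] read 'c'  n16⇒n17  emit P4@[30:34]
[35] read 'a'  n17⇒n1 (via fail)
[36] read 'a'  n1⇒n4
[37] read 'c'  n4⇒n5
[38] read 'b'  n5⇒n6  emit P0@[36:38]
[39] read 'c'  n6⇒n7
[40] read 'c'  n7⇒n8  emit P1@[35:40],P4@[36:40]
[41] read 'a'  n8⇒n1 (via fail)
[42] read 'c'  n1⇒n2
[43] read 'b'  n2⇒n3  emit P0@[41:43]
[44] read 'c'  n3⇒n16
[45] read 'c'  n16⇒n17  emit P4@[41:45]
[46] read 'a'  n17⇒n1 (via fail)
[47] read 'a'  n1⇒n4
[48] read 'c'  n4⇒n5
[49] read 'b'  n5⇒n6  emit P0@[47:49]
[50] read 'a'  n6⇒n1 (via fail)
[51] read 'c'  n1⇒n2
[52] read 'b'  n2⇒n3  emit P0@[50:52]
[53] read 'b'  n3⇒n10 (via fail)
[54] read 'c'  n10⇒n11
[55] read 'b'  n11⇒n9 (via fail)
[56] read 'c'  n9⇒n0 (via fail)
[57] read 'a'  n0⇒n1
[58] read 'c'  n1⇒n2
[59] read 'b'  n2⇒n3  emit P0@[57:59]
[60] read 'c'  n3⇒n16
[61] read 'c'  n16⇒n17  emit P4@[57:61]
[62] read 'a'  n17⇒n1 (via fail)
[63] read 'c'  n1⇒n2
[64] read 'b'  n2⇒n3  emit P0@[62:64]
[65] read 'b'  n3⇒n10 (via fail)
[66] read 'b'  n10⇒n10 (via fail)
[67] read 'c'  n10⇒n11
[68] read 'c'  n11⇒n12  emit P2@[65:68]
[69] read 'a'  n12⇒n1 (via fail)
[70] read 'a'  n1⇒n4
[71] read 'c'  n4⇒n5
[72] read 'b'  n5⇒n6  emit P0@[70:72]
[73] read 'c'  n6⇒n7
[74] read 'c'  n7⇒n8  emit P1@[69:74],P4@[70:74]
[75] read 'b'  n8⇒n9 (via fail)
[76] read 'c'  n9⇒n0 (via fail)
[77] read 'a'  n0⇒n1
[78] read 'c'  n1⇒n2
[79] read 'b'  n2⇒n3  emit P0@[77:79]

Result: [[2,0],[6,0],[8,1],[8,4],[13,0],[17,3],[19,0],[21,1],[21,4],[28,2],[32,0],[34,4],[38,0],[40,1],[40,4],[43,0],[45,4],[49,0],[52,0],[59,0],[61,4],[64,0],[68,2],[72,0],[74,1],[74,4],[79,0]]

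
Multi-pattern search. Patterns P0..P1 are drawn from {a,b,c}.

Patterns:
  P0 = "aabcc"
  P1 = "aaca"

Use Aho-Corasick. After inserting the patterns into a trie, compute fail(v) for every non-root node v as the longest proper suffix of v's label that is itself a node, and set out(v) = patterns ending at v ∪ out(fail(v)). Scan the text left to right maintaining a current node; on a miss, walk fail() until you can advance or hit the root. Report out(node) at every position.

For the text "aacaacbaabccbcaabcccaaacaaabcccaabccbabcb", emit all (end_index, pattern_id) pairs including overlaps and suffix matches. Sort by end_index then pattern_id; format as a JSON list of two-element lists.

Construct AC machine:
Trie nodes:
  0='ε' goto a→1
  1='a' goto a→2
  2='aa' goto b→3 c→6
  3='aab' goto c→4
  4='aabc' goto c→5
  5='aabcc' goto ·  ←P0
  6='aac' goto a→7
  7='aaca' goto ·  ←P1

BFS fail/out derivation:
  n1('a'): parent n0 fail=0; on 'a' 0 → fail=0;  out ∅∪∅=∅
  n2('aa'): parent n1 fail=0; on 'a' 0 → fail=1;  out ∅∪∅=∅
  n3('aab'): parent n2 fail=1; on 'b' 1→0 → fail=0;  out ∅∪∅=∅
  n6('aac'): parent n2 fail=1; on 'c' 1→0 → fail=0;  out ∅∪∅=∅
  n4('aabc'): parent n3 fail=0; on 'c' 0 → fail=0;  out ∅∪∅=∅
  n7('aaca'): parent n6 fail=0; on 'a' 0 → fail=1;  out {1}∪∅={1}
  n5('aabcc'): parent n4 fail=0; on 'c' 0 → fail=0;  out {0}∪∅={0}

Scan:
pos 0 'a': at 1
pos 1 'a': at 2
pos 2 'c': at 6
pos 3 'a': at 7  → match P1@[0:3]
pos 4 'a': at 2 (via fail)
pos 5 'c': at 6
pos 6 'b': at 0 (via fail)
pos 7 'a': at 1
pos 8 'a': at 2
pos 9 'b': at 3
pos 10 'c': at 4
pos 11 'c': at 5  → match P0@[7:11]
pos 12 'b': at 0 (via fail)
pos 13 'c': at 0
pos 14 'a': at 1
pos 15 'a': at 2
pos 16 'b': at 3
pos 17 'c': at 4
pos 18 'c': at 5  → match P0@[14:18]
pos 19 'c': at 0 (via fail)
pos 20 'a': at 1
pos 21 'a': at 2
pos 22 'a': at 2 (via fail)
pos 23 'c': at 6
pos 24 'a': at 7  → match P1@[21:24]
pos 25 'a': at 2 (via fail)
pos 26 'a': at 2 (via fail)
pos 27 'b': at 3
pos 28 'c': at 4
pos 29 'c': at 5  → match P0@[25:29]
pos 30 'c': at 0 (via fail)
pos 31 'a': at 1
pos 32 'a': at 2
pos 33 'b': at 3
pos 34 'c': at 4
pos 35 'c': at 5  → match P0@[31:35]
pos 36 'b': at 0 (via fail)
pos 37 'a': at 1
pos 38 'b': at 0 (via fail)
pos 39 'c': at 0
pos 40 'b': at 0

All matches (sorted): [[3,1],[11,0],[18,0],[24,1],[29,0],[35,0]]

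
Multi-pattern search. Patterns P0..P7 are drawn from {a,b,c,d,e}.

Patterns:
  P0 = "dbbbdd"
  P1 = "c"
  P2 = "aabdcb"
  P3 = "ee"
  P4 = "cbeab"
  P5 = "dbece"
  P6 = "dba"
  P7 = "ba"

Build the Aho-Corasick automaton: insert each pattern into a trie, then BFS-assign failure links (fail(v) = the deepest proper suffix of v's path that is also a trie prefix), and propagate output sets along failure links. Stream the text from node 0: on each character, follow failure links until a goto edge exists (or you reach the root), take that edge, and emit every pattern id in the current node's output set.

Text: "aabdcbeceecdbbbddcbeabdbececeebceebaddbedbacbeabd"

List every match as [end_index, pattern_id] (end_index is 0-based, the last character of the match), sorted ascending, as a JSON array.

Build automaton:
Trie (insert patterns):
  n0 'ε': a→8 b→24 c→7 d→1 e→14
  n1 'd': b→2
  n2 'db': a→23 b→3 e→20
  n3 'dbb': b→4
  n4 'dbbb': d→5
  n5 'dbbbd': d→6
  n6 'dbbbdd': ·  [P0 ends]
  n7 'c': b→16  [P1 ends]
  n8 'a': a→9
  n9 'aa': b→10
  n10 'aab': d→11
  n11 'aabd': c→12
  n12 'aabdc': b→13
  n13 'aabdcb': ·  [P2 ends]
  n14 'e': e→15
  n15 'ee': ·  [P3 ends]
  n16 'cb': e→17
  n17 'cbe': a→18
  n18 'cbea': b→19
  n19 'cbeab': ·  [P4 ends]
  n20 'dbe': c→21
  n21 'dbec': e→22
  n22 'dbece': ·  [P5 ends]
  n23 'dba': ·  [P6 ends]
  n24 'b': a→25
  n25 'ba': ·  [P7 ends]

Failure links (BFS by depth):
  fail(1) 'd': from fail(0)=0 chase 'd': 0 ⇒ 0;  out=∅∪out(0)=∅
  fail(7) 'c': from fail(0)=0 chase 'c': 0 ⇒ 0;  out={1}∪out(0)={1}
  fail(8) 'a': from fail(0)=0 chase 'a': 0 ⇒ 0;  out=∅∪out(0)=∅
  fail(14) 'e': from fail(0)=0 chase 'e': 0 ⇒ 0;  out=∅∪out(0)=∅
  fail(24) 'b': from fail(0)=0 chase 'b': 0 ⇒ 0;  out=∅∪out(0)=∅
  fail(2) 'db': from fail(1)=0 chase 'b': 0 ⇒ 24;  out=∅∪out(24)=∅
  fail(9) 'aa': from fail(8)=0 chase 'a': 0 ⇒ 8;  out=∅∪out(8)=∅
  fail(15) 'ee': from fail(14)=0 chase 'e': 0 ⇒ 14;  out={3}∪out(14)={3}
  fail(16) 'cb': from fail(7)=0 chase 'b': 0 ⇒ 24;  out=∅∪out(24)=∅
  fail(25) 'ba': from fail(24)=0 chase 'a': 0 ⇒ 8;  out={7}∪out(8)={7}
  fail(3) 'dbb': from fail(2)=24 chase 'b': 24→0 ⇒ 24;  out=∅∪out(24)=∅
  fail(10) 'aab': from fail(9)=8 chase 'b': 8→0 ⇒ 24;  out=∅∪out(24)=∅
  fail(17) 'cbe': from fail(16)=24 chase 'e': 24→0 ⇒ 14;  out=∅∪out(14)=∅
  fail(20) 'dbe': from fail(2)=24 chase 'e': 24→0 ⇒ 14;  out=∅∪out(14)=∅
  fail(23) 'dba': from fail(2)=24 chase 'a': 24 ⇒ 25;  out={6}∪out(25)={6,7}
  fail(4) 'dbbb': from fail(3)=24 chase 'b': 24→0 ⇒ 24;  out=∅∪out(24)=∅
  fail(11) 'aabd': from fail(10)=24 chase 'd': 24→0 ⇒ 1;  out=∅∪out(1)=∅
  fail(18) 'cbea': from fail(17)=14 chase 'a': 14→0 ⇒ 8;  out=∅∪out(8)=∅
  fail(21) 'dbec': from fail(20)=14 chase 'c': 14→0 ⇒ 7;  out=∅∪out(7)={1}
  fail(5) 'dbbbd': from fail(4)=24 chase 'd': 24→0 ⇒ 1;  out=∅∪out(1)=∅
  fail(12) 'aabdc': from fail(11)=1 chase 'c': 1→0 ⇒ 7;  out=∅∪out(7)={1}
  fail(19) 'cbeab': from fail(18)=8 chase 'b': 8→0 ⇒ 24;  out={4}∪out(24)={4}
  fail(22) 'dbece': from fail(21)=7 chase 'e': 7→0 ⇒ 14;  out={5}∪out(14)={5}
  fail(6) 'dbbbdd': from fail(5)=1 chase 'd': 1→0 ⇒ 1;  out={0}∪out(1)={0}
  fail(13) 'aabdcb': from fail(12)=7 chase 'b': 7 ⇒ 16;  out={2}∪out(16)={2}

Scan:
i=0 'a': node 0→8
i=1 'a': node 8→9
i=2 'b': node 9→10
i=3 'd': node 10→11
i=4 'c': node 11→12  → match P1@[4:4]
i=5 'b': node 12→13  → match P2@[0:5]
i=6 'e': node 13→17 (via fail)
i=7 'c': node 17→7 (via fail)  → match P1@[7:7]
i=8 'e': node 7→14 (via fail)
i=9 'e': node 14→15  → match P3@[8:9]
i=10 'c': node 15→7 (via fail)  → match P1@[10:10]
i=11 'd': node 7→1 (via fail)
i=12 'b': node 1→2
i=13 'b': node 2→3
i=14 'b': node 3→4
i=15 'd': node 4→5
i=16 'd': node 5→6  → match P0@[11:16]
i=17 'c': node 6→7 (via fail)  → match P1@[17:17]
i=18 'b': node 7→16
i=19 'e': node 16→17
i=20 'a': node 17→18
i=21 'b': node 18→19  → match P4@[17:21]
i=22 'd': node 19→1 (via fail)
i=23 'b': node 1→2
i=24 'e': node 2→20
i=25 'c': node 20→21  → match P1@[25:25]
i=26 'e': node 21→22  → match P5@[22:26]
i=27 'c': node 22→7 (via fail)  → match P1@[27:27]
i=28 'e': node 7→14 (via fail)
i=29 'e': node 14→15  → match P3@[28:29]
i=30 'b': node 15→24 (via fail)
i=31 'c': node 24→7 (via fail)  → match P1@[31:31]
i=32 'e': node 7→14 (via fail)
i=33 'e': node 14→15  → match P3@[32:33]
i=34 'b': node 15→24 (via fail)
i=35 'a': node 24→25  → match P7@[34:35]
i=36 'd': node 25→1 (via fail)
i=37 'd': node 1→1 (via fail)
i=38 'b': node 1→2
i=39 'e': node 2→20
i=40 'd': node 20→1 (via fail)
i=41 'b': node 1→2
i=42 'a': node 2→23  → match P6@[40:42],P7@[41:42]
i=43 'c': node 23→7 (via fail)  → match P1@[43:43]
i=44 'b': node 7→16
i=45 'e': node 16→17
i=46 'a': node 17→18
i=47 'b': node 18→19  → match P4@[43:47]
i=48 'd': node 19→1 (via fail)

Result: [[4,1],[5,2],[7,1],[9,3],[10,1],[16,0],[17,1],[21,4],[25,1],[26,5],[27,1],[29,3],[31,1],[33,3],[35,7],[42,6],[42,7],[43,1],[47,4]]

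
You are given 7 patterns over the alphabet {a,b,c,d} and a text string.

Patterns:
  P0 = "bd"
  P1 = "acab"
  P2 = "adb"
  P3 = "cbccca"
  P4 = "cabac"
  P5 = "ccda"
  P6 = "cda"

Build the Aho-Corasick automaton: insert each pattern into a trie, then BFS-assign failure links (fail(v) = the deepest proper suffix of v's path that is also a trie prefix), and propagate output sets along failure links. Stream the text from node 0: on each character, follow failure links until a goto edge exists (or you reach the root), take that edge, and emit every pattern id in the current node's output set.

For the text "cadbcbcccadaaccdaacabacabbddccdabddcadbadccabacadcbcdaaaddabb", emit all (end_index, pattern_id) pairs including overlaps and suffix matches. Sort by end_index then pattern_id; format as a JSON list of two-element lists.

Build:
Trie nodes:
  n0 'ε': a→3 b→1 c→9
  n1 'b': d→2
  n2 'bd': ·  [P0 ends]
  n3 'a': c→4 d→7
  n4 'ac': a→5
  n5 'aca': b→6
  n6 'acab': ·  [P1 ends]
  n7 'ad': b→8
  n8 'adb': ·  [P2 ends]
  n9 'c': a→15 b→10 c→19 d→22
  n10 'cb': c→11
  n11 'cbc': c→12
  n12 'cbcc': c→13
  n13 'cbccc': a→14
  n14 'cbccca': ·  [P3 ends]
  n15 'ca': b→16
  n16 'cab': a→17
  n17 'caba': c→18
  n18 'cabac': ·  [P4 ends]
  n19 'cc': d→20
  n20 'ccd': a→21
  n21 'ccda': ·  [P5 ends]
  n22 'cd': a→23
  n23 'cda': ·  [P6 ends]

BFS fail/out derivation:
  n1('b'): parent n0 fail=0; on 'b' 0 → fail=0;  out ∅∪∅=∅
  n3('a'): parent n0 fail=0; on 'a' 0 → fail=0;  out ∅∪∅=∅
  n9('c'): parent n0 fail=0; on 'c' 0 → fail=0;  out ∅∪∅=∅
  n2('bd'): parent n1 fail=0; on 'd' 0 → fail=0;  out {0}∪∅={0}
  n4('ac'): parent n3 fail=0; on 'c' 0 → fail=9;  out ∅∪∅=∅
  n7('ad'): parent n3 fail=0; on 'd' 0 → fail=0;  out ∅∪∅=∅
  n10('cb'): parent n9 fail=0; on 'b' 0 → fail=1;  out ∅∪∅=∅
  n15('ca'): parent n9 fail=0; on 'a' 0 → fail=3;  out ∅∪∅=∅
  n19('cc'): parent n9 fail=0; on 'c' 0 → fail=9;  out ∅∪∅=∅
  n22('cd'): parent n9 fail=0; on 'd' 0 → fail=0;  out ∅∪∅=∅
  n5('aca'): parent n4 fail=9; on 'a' 9 → fail=15;  out ∅∪∅=∅
  n8('adb'): parent n7 fail=0; on 'b' 0 → fail=1;  out {2}∪∅={2}
  n11('cbc'): parent n10 fail=1; on 'c' 1→0 → fail=9;  out ∅∪∅=∅
  n16('cab'): parent n15 fail=3; on 'b' 3→0 → fail=1;  out ∅∪∅=∅
  n20('ccd'): parent n19 fail=9; on 'd' 9 → fail=22;  out ∅∪∅=∅
  n23('cda'): parent n22 fail=0; on 'a' 0 → fail=3;  out {6}∪∅={6}
  n6('acab'): parent n5 fail=15; on 'b' 15 → fail=16;  out {1}∪∅={1}
  n12('cbcc'): parent n11 fail=9; on 'c' 9 → fail=19;  out ∅∪∅=∅
  n17('caba'): parent n16 fail=1; on 'a' 1→0 → fail=3;  out ∅∪∅=∅
  n21('ccda'): parent n20 fail=22; on 'a' 22 → fail=23;  out {5}∪{6}={5,6}
  n13('cbccc'): parent n12 fail=19; on 'c' 19→9 → fail=19;  out ∅∪∅=∅
  n18('cabac'): parent n17 fail=3; on 'c' 3 → fail=4;  out {4}∪∅={4}
  n14('cbccca'): parent n13 fail=19; on 'a' 19→9 → fail=15;  out {3}∪∅={3}

Run:
[0] read 'c'  n0⇒n9
[1] read 'a'  n9⇒n15
[2] read 'd'  n15⇒n7 ·f
[3] read 'b'  n7⇒n8  ** P2@[1:3]
[4] read 'c'  n8⇒n9 ·f
[5] read 'b'  n9⇒n10
[6] read 'c'  n10⇒n11
[7] read 'c'  n11⇒n12
[8] read 'c'  n12⇒n13
[9] read 'a'  n13⇒n14  ** P3@[4:9]
[10] read 'd'  n14⇒n7 ·f
[11] read 'a'  n7⇒n3 ·f
[12] read 'a'  n3⇒n3 ·f
[13] read 'c'  n3⇒n4
[14] read 'c'  n4⇒n19 ·f
[15] read 'd'  n19⇒n20
[16] read 'a'  n20⇒n21  ** P5@[13:16],P6@[14:16]
[17] read 'a'  n21⇒n3 ·f
[18] read 'c'  n3⇒n4
[19] read 'a'  n4⇒n5
[20] read 'b'  n5⇒n6  ** P1@[17:20]
[21] read 'a'  n6⇒n17 ·f
[22] read 'c'  n17⇒n18  ** P4@[18:22]
[23] read 'a'  n18⇒n5 ·f
[24] read 'b'  n5⇒n6  ** P1@[21:24]
[25] read 'b'  n6⇒n1 ·f
[26] read 'd'  n1⇒n2  ** P0@[25:26]
[27] read 'd'  n2⇒n0 ·f
[28] read 'c'  n0⇒n9
[29] read 'c'  n9⇒n19
[30] read 'd'  n19⇒n20
[31] read 'a'  n20⇒n21  ** P5@[28:31],P6@[29:31]
[32] read 'b'  n21⇒n1 ·f
[33] read 'd'  n1⇒n2  ** P0@[32:33]
[34] read 'd'  n2⇒n0 ·f
[35] read 'c'  n0⇒n9
[36] read 'a'  n9⇒n15
[37] read 'd'  n15⇒n7 ·f
[38] read 'b'  n7⇒n8  ** P2@[36:38]
[39] read 'a'  n8⇒n3 ·f
[40] read 'd'  n3⇒n7
[41] read 'c'  n7⇒n9 ·f
[42] read 'c'  n9⇒n19
[43] read 'a'  n19⇒n15 ·f
[44] read 'b'  n15⇒n16
[45] read 'a'  n16⇒n17
[46] read 'c'  n17⇒n18  ** P4@[42:46]
[47] read 'a'  n18⇒n5 ·f
[48] read 'd'  n5⇒n7 ·f
[49] read 'c'  n7⇒n9 ·f
[50] read 'b'  n9⇒n10
[51] read 'c'  n10⇒n11
[52] read 'd'  n11⇒n22 ·f
[53] read 'a'  n22⇒n23  ** P6@[51:53]
[54] read 'a'  n23⇒n3 ·f
[55] read 'a'  n3⇒n3 ·f
[56] read 'd'  n3⇒n7
[57] read 'd'  n7⇒n0 ·f
[58] read 'a'  n0⇒n3
[59] read 'b'  n3⇒n1 ·f
[60] read 'b'  n1⇒n1 ·f

Result: [[3,2],[9,3],[16,5],[16,6],[20,1],[22,4],[24,1],[26,0],[31,5],[31,6],[33,0],[38,2],[46,4],[53,6]]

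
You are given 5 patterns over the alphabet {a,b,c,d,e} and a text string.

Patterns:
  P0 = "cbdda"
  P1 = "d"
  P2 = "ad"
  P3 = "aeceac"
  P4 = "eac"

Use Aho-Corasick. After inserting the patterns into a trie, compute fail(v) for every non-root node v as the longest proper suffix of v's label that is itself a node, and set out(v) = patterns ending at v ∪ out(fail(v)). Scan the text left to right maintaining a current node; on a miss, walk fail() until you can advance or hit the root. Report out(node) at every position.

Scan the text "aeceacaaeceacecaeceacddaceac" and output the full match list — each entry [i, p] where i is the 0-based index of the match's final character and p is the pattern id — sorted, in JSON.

Build automaton:
Trie nodes:
  n0 'ε': a→7 c→1 d→6 e→14
  n1 'c': b→2
  n2 'cb': d→3
  n3 'cbd': d→4
  n4 'cbdd': a→5
  n5 'cbdda': ·  ←P0
  n6 'd': ·  ←P1
  n7 'a': d→8 e→9
  n8 'ad': ·  ←P2
  n9 'ae': c→10
  n10 'aec': e→11
  n11 'aece': a→12
  n12 'aecea': c→13
  n13 'aeceac': ·  ←P3
  n14 'e': a→15
  n15 'ea': c→16
  n16 'eac': ·  ←P4

Failure links (BFS by depth):
  fail(1) 'c': from fail(0)=0 chase 'c': 0 ⇒ 0;  out=∅∪out(0)=∅
  fail(6) 'd': from fail(0)=0 chase 'd': 0 ⇒ 0;  out={1}∪out(0)={1}
  fail(7) 'a': from fail(0)=0 chase 'a': 0 ⇒ 0;  out=∅∪out(0)=∅
  fail(14) 'e': from fail(0)=0 chase 'e': 0 ⇒ 0;  out=∅∪out(0)=∅
  fail(2) 'cb': from fail(1)=0 chase 'b': 0 ⇒ 0;  out=∅∪out(0)=∅
  fail(8) 'ad': from fail(7)=0 chase 'd': 0 ⇒ 6;  out={2}∪out(6)={1,2}
  fail(9) 'ae': from fail(7)=0 chase 'e': 0 ⇒ 14;  out=∅∪out(14)=∅
  fail(15) 'ea': from fail(14)=0 chase 'a': 0 ⇒ 7;  out=∅∪out(7)=∅
  fail(3) 'cbd': from fail(2)=0 chase 'd': 0 ⇒ 6;  out=∅∪out(6)={1}
  fail(10) 'aec': from fail(9)=14 chase 'c': 14→0 ⇒ 1;  out=∅∪out(1)=∅
  fail(16) 'eac': from fail(15)=7 chase 'c': 7→0 ⇒ 1;  out={4}∪out(1)={4}
  fail(4) 'cbdd': from fail(3)=6 chase 'd': 6→0 ⇒ 6;  out=∅∪out(6)={1}
  fail(11) 'aece': from fail(10)=1 chase 'e': 1→0 ⇒ 14;  out=∅∪out(14)=∅
  fail(5) 'cbdda': from fail(4)=6 chase 'a': 6→0 ⇒ 7;  out={0}∪out(7)={0}
  fail(12) 'aecea': from fail(11)=14 chase 'a': 14 ⇒ 15;  out=∅∪out(15)=∅
  fail(13) 'aeceac': from fail(12)=15 chase 'c': 15 ⇒ 16;  out={3}∪out(16)={3,4}

Run:
i=0 'a': node 0→7
i=1 'e': node 7→9
i=2 'c': node 9→10
i=3 'e': node 10→11
i=4 'a': node 11→12
i=5 'c': node 12→13  ** P3@[0:5],P4@[3:5]
i=6 'a': node 13→7 (via fail)
i=7 'a': node 7→7 (via fail)
i=8 'e': node 7→9
i=9 'c': node 9→10
i=10 'e': node 10→11
i=11 'a': node 11→12
i=12 'c': node 12→13  ** P3@[7:12],P4@[10:12]
i=13 'e': node 13→14 (via fail)
i=14 'c': node 14→1 (via fail)
i=15 'a': node 1→7 (via fail)
i=16 'e': node 7→9
i=17 'c': node 9→10
i=18 'e': node 10→11
i=19 'a': node 11→12
i=20 'c': node 12→13  ** P3@[15:20],P4@[18:20]
i=21 'd': node 13→6 (via fail)  ** P1@[21:21]
i=22 'd': node 6→6 (via fail)  ** P1@[22:22]
i=23 'a': node 6→7 (via fail)
i=24 'c': node 7→1 (via fail)
i=25 'e': node 1→14 (via fail)
i=26 'a': node 14→15
i=27 'c': node 15→16  ** P4@[25:27]

Result: [[5,3],[5,4],[12,3],[12,4],[20,3],[20,4],[21,1],[22,1],[27,4]]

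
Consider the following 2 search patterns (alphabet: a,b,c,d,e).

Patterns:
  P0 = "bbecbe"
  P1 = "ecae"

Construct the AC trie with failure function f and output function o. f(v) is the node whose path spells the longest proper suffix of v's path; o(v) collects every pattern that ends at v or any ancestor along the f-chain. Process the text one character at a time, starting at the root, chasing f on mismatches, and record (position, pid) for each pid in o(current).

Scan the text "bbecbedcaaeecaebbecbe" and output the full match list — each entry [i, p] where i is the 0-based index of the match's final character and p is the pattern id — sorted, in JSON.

Construct AC machine:
Trie nodes:
  n0 'ε': b→1 e→7
  n1 'b': b→2
  n2 'bb': e→3
  n3 'bbe': c→4
  n4 'bbec': b→5
  n5 'bbecb': e→6
  n6 'bbecbe': ·  ←P0
  n7 'e': c→8
  n8 'ec': a→9
  n9 'eca': e→10
  n10 'ecae': ·  ←P1

Failure links (BFS by depth):
  n1('b'): parent n0 fail=0; on 'b' 0 → fail=0;  out ∅∪∅=∅
  n7('e'): parent n0 fail=0; on 'e' 0 → fail=0;  out ∅∪∅=∅
  n2('bb'): parent n1 fail=0; on 'b' 0 → fail=1;  out ∅∪∅=∅
  n8('ec'): parent n7 fail=0; on 'c' 0 → fail=0;  out ∅∪∅=∅
  n3('bbe'): parent n2 fail=1; on 'e' 1→0 → fail=7;  out ∅∪∅=∅
  n9('eca'): parent n8 fail=0; on 'a' 0 → fail=0;  out ∅∪∅=∅
  n4('bbec'): parent n3 fail=7; on 'c' 7 → fail=8;  out ∅∪∅=∅
  n10('ecae'): parent n9 fail=0; on 'e' 0 → fail=7;  out {1}∪∅={1}
  n5('bbecb'): parent n4 fail=8; on 'b' 8→0 → fail=1;  out ∅∪∅=∅
  n6('bbecbe'): parent n5 fail=1; on 'e' 1→0 → fail=7;  out {0}∪∅={0}

Run:
pos 0 'b': at 1
pos 1 'b': at 2
pos 2 'e': at 3
pos 3 'c': at 4
pos 4 'b': at 5
pos 5 'e': at 6  ** P0@[0:5]
pos 6 'd': at 0 (via fail)
pos 7 'c': at 0
pos 8 'a': at 0
pos 9 'a': at 0
pos 10 'e': at 7
pos 11 'e': at 7 (via fail)
pos 12 'c': at 8
pos 13 'a': at 9
pos 14 'e': at 10  ** P1@[11:14]
pos 15 'b': at 1 (via fail)
pos 16 'b': at 2
pos 17 'e': at 3
pos 18 'c': at 4
pos 19 'b': at 5
pos 20 'e': at 6  ** P0@[15:20]

All matches (sorted): [[5,0],[14,1],[20,0]]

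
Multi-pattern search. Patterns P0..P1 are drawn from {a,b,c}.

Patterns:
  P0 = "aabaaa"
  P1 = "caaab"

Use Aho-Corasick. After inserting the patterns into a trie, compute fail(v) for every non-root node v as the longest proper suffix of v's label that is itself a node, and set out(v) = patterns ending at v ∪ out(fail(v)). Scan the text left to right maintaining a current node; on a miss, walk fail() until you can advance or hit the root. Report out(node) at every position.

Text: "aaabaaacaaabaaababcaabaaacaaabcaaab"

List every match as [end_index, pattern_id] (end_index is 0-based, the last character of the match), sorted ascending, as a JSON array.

Construct AC machine:
Trie (insert patterns):
  n0 'ε': a→1 c→7
  n1 'a': a→2
  n2 'aa': b→3
  n3 'aab': a→4
  n4 'aaba': a→5
  n5 'aabaa': a→6
  n6 'aabaaa': ·  ←P0
  n7 'c': a→8
  n8 'ca': a→9
  n9 'caa': a→10
  n10 'caaa': b→11
  n11 'caaab': ·  ←P1

BFS fail/out derivation:
  n1('a'): parent n0 fail=0; on 'a' 0 → fail=0;  out ∅∪∅=∅
  n7('c'): parent n0 fail=0; on 'c' 0 → fail=0;  out ∅∪∅=∅
  n2('aa'): parent n1 fail=0; on 'a' 0 → fail=1;  out ∅∪∅=∅
  n8('ca'): parent n7 fail=0; on 'a' 0 → fail=1;  out ∅∪∅=∅
  n3('aab'): parent n2 fail=1; on 'b' 1→0 → fail=0;  out ∅∪∅=∅
  n9('caa'): parent n8 fail=1; on 'a' 1 → fail=2;  out ∅∪∅=∅
  n4('aaba'): parent n3 fail=0; on 'a' 0 → fail=1;  out ∅∪∅=∅
  n10('caaa'): parent n9 fail=2; on 'a' 2→1 → fail=2;  out ∅∪∅=∅
  n5('aabaa'): parent n4 fail=1; on 'a' 1 → fail=2;  out ∅∪∅=∅
  n11('caaab'): parent n10 fail=2; on 'b' 2 → fail=3;  out {1}∪∅={1}
  n6('aabaaa'): parent n5 fail=2; on 'a' 2→1 → fail=2;  out {0}∪∅={0}

Text stream:
i=0 'a': node 0→1
i=1 'a': node 1→2
i=2 'a': node 2→2 (fail-walked)
i=3 'b': node 2→3
i=4 'a': node 3→4
i=5 'a': node 4→5
i=6 'a': node 5→6  emit P0@[1:6]
i=7 'c': node 6→7 (fail-walked)
i=8 'a': node 7→8
i=9 'a': node 8→9
i=10 'a': node 9→10
i=11 'b': node 10→11  emit P1@[7:11]
i=12 'a': node 11→4 (fail-walked)
i=13 'a': node 4→5
i=14 'a': node 5→6  emit P0@[9:14]
i=15 'b': node 6→3 (fail-walked)
i=16 'a': node 3→4
i=17 'b': node 4→0 (fail-walked)
i=18 'c': node 0→7
i=19 'a': node 7→8
i=20 'a': node 8→9
i=21 'b': node 9→3 (fail-walked)
i=22 'a': node 3→4
i=23 'a': node 4→5
i=24 'a': node 5→6  emit P0@[19:24]
i=25 'c': node 6→7 (fail-walked)
i=26 'a': node 7→8
i=27 'a': node 8→9
i=28 'a': node 9→10
i=29 'b': node 10→11  emit P1@[25:29]
i=30 'c': node 11→7 (fail-walked)
i=31 'a': node 7→8
i=32 'a': node 8→9
i=33 'a': node 9→10
i=34 'b': node 10→11  emit P1@[30:34]

Result: [[6,0],[11,1],[14,0],[24,0],[29,1],[34,1]]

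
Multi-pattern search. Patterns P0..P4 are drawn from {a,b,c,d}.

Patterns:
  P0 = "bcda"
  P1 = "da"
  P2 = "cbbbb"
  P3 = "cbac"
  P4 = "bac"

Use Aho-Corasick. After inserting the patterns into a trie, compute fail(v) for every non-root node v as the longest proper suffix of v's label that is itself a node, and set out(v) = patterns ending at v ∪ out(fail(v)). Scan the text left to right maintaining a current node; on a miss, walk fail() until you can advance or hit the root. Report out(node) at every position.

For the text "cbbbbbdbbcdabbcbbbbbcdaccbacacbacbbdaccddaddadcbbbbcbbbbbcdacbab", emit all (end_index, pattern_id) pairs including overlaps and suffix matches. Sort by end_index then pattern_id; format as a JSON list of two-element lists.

Build:
Trie (insert patterns):
  0='ε' goto b→1 c→7 d→5
  1='b' goto a→14 c→2
  2='bc' goto d→3
  3='bcd' goto a→4
  4='bcda' goto ·  [P0 ends]
  5='d' goto a→6
  6='da' goto ·  [P1 ends]
  7='c' goto b→8
  8='cb' goto a→12 b→9
  9='cbb' goto b→10
  10='cbbb' goto b→11
  11='cbbbb' goto ·  [P2 ends]
  12='cba' goto c→13
  13='cbac' goto ·  [P3 ends]
  14='ba' goto c→15
  15='bac' goto ·  [P4 ends]

BFS fail/out derivation:
  fail(1) 'b': from fail(0)=0 chase 'b': 0 ⇒ 0;  out=∅∪out(0)=∅
  fail(5) 'd': from fail(0)=0 chase 'd': 0 ⇒ 0;  out=∅∪out(0)=∅
  fail(7) 'c': from fail(0)=0 chase 'c': 0 ⇒ 0;  out=∅∪out(0)=∅
  fail(2) 'bc': from fail(1)=0 chase 'c': 0 ⇒ 7;  out=∅∪out(7)=∅
  fail(6) 'da': from fail(5)=0 chase 'a': 0 ⇒ 0;  out={1}∪out(0)={1}
  fail(8) 'cb': from fail(7)=0 chase 'b': 0 ⇒ 1;  out=∅∪out(1)=∅
  fail(14) 'ba': from fail(1)=0 chase 'a': 0 ⇒ 0;  out=∅∪out(0)=∅
  fail(3) 'bcd': from fail(2)=7 chase 'd': 7→0 ⇒ 5;  out=∅∪out(5)=∅
  fail(9) 'cbb': from fail(8)=1 chase 'b': 1→0 ⇒ 1;  out=∅∪out(1)=∅
  fail(12) 'cba': from fail(8)=1 chase 'a': 1 ⇒ 14;  out=∅∪out(14)=∅
  fail(15) 'bac': from fail(14)=0 chase 'c': 0 ⇒ 7;  out={4}∪out(7)={4}
  fail(4) 'bcda': from fail(3)=5 chase 'a': 5 ⇒ 6;  out={0}∪out(6)={0,1}
  fail(10) 'cbbb': from fail(9)=1 chase 'b': 1→0 ⇒ 1;  out=∅∪out(1)=∅
  fail(13) 'cbac': from fail(12)=14 chase 'c': 14 ⇒ 15;  out={3}∪out(15)={3,4}
  fail(11) 'cbbbb': from fail(10)=1 chase 'b': 1→0 ⇒ 1;  out={2}∪out(1)={2}

Scan:
i=0 'c': node 0→7
i=1 'b': node 7→8
i=2 'b': node 8→9
i=3 'b': node 9→10
i=4 'b': node 10→11  emit P2@[0:4]
i=5 'b': node 11→1 ·f
i=6 'd': node 1→5 ·f
i=7 'b': node 5→1 ·f
i=8 'b': node 1→1 ·f
i=9 'c': node 1→2
i=10 'd': node 2→3
i=11 'a': node 3→4  emit P0@[8:11],P1@[10:11]
i=12 'b': node 4→1 ·f
i=13 'b': node 1→1 ·f
i=14 'c': node 1→2
i=15 'b': node 2→8 ·f
i=16 'b': node 8→9
i=17 'b': node 9→10
i=18 'b': node 10→11  emit P2@[14:18]
i=19 'b': node 11→1 ·f
i=20 'c': node 1→2
i=21 'd': node 2→3
i=22 'a': node 3→4  emit P0@[19:22],P1@[21:22]
i=23 'c': node 4→7 ·f
i=24 'c': node 7→7 ·f
i=25 'b': node 7→8
i=26 'a': node 8→12
i=27 'c': node 12→13  emit P3@[24:27],P4@[25:27]
i=28 'a': node 13→0 ·f
i=29 'c': node 0→7
i=30 'b': node 7→8
i=31 'a': node 8→12
i=32 'c': node 12→13  emit P3@[29:32],P4@[30:32]
i=33 'b': node 13→8 ·f
i=34 'b': node 8→9
i=35 'd': node 9→5 ·f
i=36 'a': node 5→6  emit P1@[35:36]
i=37 'c': node 6→7 ·f
i=38 'c': node 7→7 ·f
i=39 'd': node 7→5 ·f
i=40 'd': node 5→5 ·f
i=41 'a': node 5→6  emit P1@[40:41]
i=42 'd': node 6→5 ·f
i=43 'd': node 5→5 ·f
i=44 'a': node 5→6  emit P1@[43:44]
i=45 'd': node 6→5 ·f
i=46 'c': node 5→7 ·f
i=47 'b': node 7→8
i=48 'b': node 8→9
i=49 'b': node 9→10
i=50 'b': node 10→11  emit P2@[46:50]
i=51 'c': node 11→2 ·f
i=52 'b': node 2→8 ·f
i=53 'b': node 8→9
i=54 'b': node 9→10
i=55 'b': node 10→11  emit P2@[51:55]
i=56 'b': node 11→1 ·f
i=57 'c': node 1→2
i=58 'd': node 2→3
i=59 'a': node 3→4  emit P0@[56:59],P1@[58:59]
i=60 'c': node 4→7 ·f
i=61 'b': node 7→8
i=62 'a': node 8→12
i=63 'b': node 12→1 ·f

All matches (sorted): [[4,2],[11,0],[11,1],[18,2],[22,0],[22,1],[27,3],[27,4],[32,3],[32,4],[36,1],[41,1],[44,1],[50,2],[55,2],[59,0],[59,1]]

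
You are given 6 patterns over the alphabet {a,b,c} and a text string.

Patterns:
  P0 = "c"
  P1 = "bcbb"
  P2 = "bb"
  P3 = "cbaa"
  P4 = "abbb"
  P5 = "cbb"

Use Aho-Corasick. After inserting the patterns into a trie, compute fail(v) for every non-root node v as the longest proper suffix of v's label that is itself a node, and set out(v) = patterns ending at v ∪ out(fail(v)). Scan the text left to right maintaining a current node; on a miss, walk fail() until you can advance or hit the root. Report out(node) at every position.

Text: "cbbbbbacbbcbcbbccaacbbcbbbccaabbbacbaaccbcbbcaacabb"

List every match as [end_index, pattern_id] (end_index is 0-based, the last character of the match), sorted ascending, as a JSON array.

Build automaton:
Trie (insert patterns):
  n0 'ε': a→10 b→2 c→1
  n1 'c': b→7  ←P0
  n2 'b': b→6 c→3
  n3 'bc': b→4
  n4 'bcb': b→5
  n5 'bcbb': ·  ←P1
  n6 'bb': ·  ←P2
  n7 'cb': a→8 b→14
  n8 'cba': a→9
  n9 'cbaa': ·  ←P3
  n10 'a': b→11
  n11 'ab': b→12
  n12 'abb': b→13
  n13 'abbb': ·  ←P4
  n14 'cbb': ·  ←P5

Failure links (BFS by depth):
  fail(1) 'c': from fail(0)=0 chase 'c': 0 ⇒ 0;  out={0}∪out(0)={0}
  fail(2) 'b': from fail(0)=0 chase 'b': 0 ⇒ 0;  out=∅∪out(0)=∅
  fail(10) 'a': from fail(0)=0 chase 'a': 0 ⇒ 0;  out=∅∪out(0)=∅
  fail(3) 'bc': from fail(2)=0 chase 'c': 0 ⇒ 1;  out=∅∪out(1)={0}
  fail(6) 'bb': from fail(2)=0 chase 'b': 0 ⇒ 2;  out={2}∪out(2)={2}
  fail(7) 'cb': from fail(1)=0 chase 'b': 0 ⇒ 2;  out=∅∪out(2)=∅
  fail(11) 'ab': from fail(10)=0 chase 'b': 0 ⇒ 2;  out=∅∪out(2)=∅
  fail(4) 'bcb': from fail(3)=1 chase 'b': 1 ⇒ 7;  out=∅∪out(7)=∅
  fail(8) 'cba': from fail(7)=2 chase 'a': 2→0 ⇒ 10;  out=∅∪out(10)=∅
  fail(12) 'abb': from fail(11)=2 chase 'b': 2 ⇒ 6;  out=∅∪out(6)={2}
  fail(14) 'cbb': from fail(7)=2 chase 'b': 2 ⇒ 6;  out={5}∪out(6)={2,5}
  fail(5) 'bcbb': from fail(4)=7 chase 'b': 7 ⇒ 14;  out={1}∪out(14)={1,2,5}
  fail(9) 'cbaa': from fail(8)=10 chase 'a': 10→0 ⇒ 10;  out={3}∪out(10)={3}
  fail(13) 'abbb': from fail(12)=6 chase 'b': 6→2 ⇒ 6;  out={4}∪out(6)={2,4}

Run:
[0] read 'c'  n0⇒n1  ** P0@[0:0]
[1] read 'b'  n1⇒n7
[2] read 'b'  n7⇒n14  ** P2@[1:2],P5@[0:2]
[3] read 'b'  n14⇒n6 (fail-walked)  ** P2@[2:3]
[4] read 'b'  n6⇒n6 (fail-walked)  ** P2@[3:4]
[5] read 'b'  n6⇒n6 (fail-walked)  ** P2@[4:5]
[6] read 'a'  n6⇒n10 (fail-walked)
[7] read 'c'  n10⇒n1 (fail-walked)  ** P0@[7:7]
[8] read 'b'  n1⇒n7
[9] read 'b'  n7⇒n14  ** P2@[8:9],P5@[7:9]
[10] read 'c'  n14⇒n3 (fail-walked)  ** P0@[10:10]
[11] read 'b'  n3⇒n4
[12] read 'c'  n4⇒n3 (fail-walked)  ** P0@[12:12]
[13] read 'b'  n3⇒n4
[14] read 'b'  n4⇒n5  ** P1@[11:14],P2@[13:14],P5@[12:14]
[15] read 'c'  n5⇒n3 (fail-walked)  ** P0@[15:15]
[16] read 'c'  n3⇒n1 (fail-walked)  ** P0@[16:16]
[17] read 'a'  n1⇒n10 (fail-walked)
[18] read 'a'  n10⇒n10 (fail-walked)
[19] read 'c'  n10⇒n1 (fail-walked)  ** P0@[19:19]
[20] read 'b'  n1⇒n7
[21] read 'b'  n7⇒n14  ** P2@[20:21],P5@[19:21]
[22] read 'c'  n14⇒n3 (fail-walked)  ** P0@[22:22]
[23] read 'b'  n3⇒n4
[24] read 'b'  n4⇒n5  ** P1@[21:24],P2@[23:24],P5@[22:24]
[25] read 'b'  n5⇒n6 (fail-walked)  ** P2@[24:25]
[26] read 'c'  n6⇒n3 (fail-walked)  ** P0@[26:26]
[27] read 'c'  n3⇒n1 (fail-walked)  ** P0@[27:27]
[28] read 'a'  n1⇒n10 (fail-walked)
[29] read 'a'  n10⇒n10 (fail-walked)
[30] read 'b'  n10⇒n11
[31] read 'b'  n11⇒n12  ** P2@[30:31]
[32] read 'b'  n12⇒n13  ** P2@[31:32],P4@[29:32]
[33] read 'a'  n13⇒n10 (fail-walked)
[34] read 'c'  n10⇒n1 (fail-walked)  ** P0@[34:34]
[35] read 'b'  n1⇒n7
[36] read 'a'  n7⇒n8
[37] read 'a'  n8⇒n9  ** P3@[34:37]
[38] read 'c'  n9⇒n1 (fail-walked)  ** P0@[38:38]
[39] read 'c'  n1⇒n1 (fail-walked)  ** P0@[39:39]
[40] read 'b'  n1⇒n7
[41] read 'c'  n7⇒n3 (fail-walked)  ** P0@[41:41]
[42] read 'b'  n3⇒n4
[43] read 'b'  n4⇒n5  ** P1@[40:43],P2@[42:43],P5@[41:43]
[44] read 'c'  n5⇒n3 (fail-walked)  ** P0@[44:44]
[45] read 'a'  n3⇒n10 (fail-walked)
[46] read 'a'  n10⇒n10 (fail-walked)
[47] read 'c'  n10⇒n1 (fail-walked)  ** P0@[47:47]
[48] read 'a'  n1⇒n10 (fail-walked)
[49] read 'b'  n10⇒n11
[50] read 'b'  n11⇒n12  ** P2@[49:50]

Result: [[0,0],[2,2],[2,5],[3,2],[4,2],[5,2],[7,0],[9,2],[9,5],[10,0],[12,0],[14,1],[14,2],[14,5],[15,0],[16,0],[19,0],[21,2],[21,5],[22,0],[24,1],[24,2],[24,5],[25,2],[26,0],[27,0],[31,2],[32,2],[32,4],[34,0],[37,3],[38,0],[39,0],[41,0],[43,1],[43,2],[43,5],[44,0],[47,0],[50,2]]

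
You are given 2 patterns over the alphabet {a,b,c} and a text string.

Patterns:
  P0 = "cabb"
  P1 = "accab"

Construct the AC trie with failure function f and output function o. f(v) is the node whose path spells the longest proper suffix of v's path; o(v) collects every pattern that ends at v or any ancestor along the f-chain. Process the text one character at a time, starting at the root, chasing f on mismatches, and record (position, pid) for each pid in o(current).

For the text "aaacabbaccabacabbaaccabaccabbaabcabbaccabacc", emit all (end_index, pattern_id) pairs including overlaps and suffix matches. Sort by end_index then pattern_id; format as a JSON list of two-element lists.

Construct AC machine:
Trie nodes:
  n0 'ε': a→5 c→1
  n1 'c': a→2
  n2 'ca': b→3
  n3 'cab': b→4
  n4 'cabb': ·  ←P0
  n5 'a': c→6
  n6 'ac': c→7
  n7 'acc': a→8
  n8 'acca': b→9
  n9 'accab': ·  ←P1

Failure links (BFS by depth):
  fail(1) 'c': from fail(0)=0 chase 'c': 0 ⇒ 0;  out=∅∪out(0)=∅
  fail(5) 'a': from fail(0)=0 chase 'a': 0 ⇒ 0;  out=∅∪out(0)=∅
  fail(2) 'ca': from fail(1)=0 chase 'a': 0 ⇒ 5;  out=∅∪out(5)=∅
  fail(6) 'ac': from fail(5)=0 chase 'c': 0 ⇒ 1;  out=∅∪out(1)=∅
  fail(3) 'cab': from fail(2)=5 chase 'b': 5→0 ⇒ 0;  out=∅∪out(0)=∅
  fail(7) 'acc': from fail(6)=1 chase 'c': 1→0 ⇒ 1;  out=∅∪out(1)=∅
  fail(4) 'cabb': from fail(3)=0 chase 'b': 0 ⇒ 0;  out={0}∪out(0)={0}
  fail(8) 'acca': from fail(7)=1 chase 'a': 1 ⇒ 2;  out=∅∪out(2)=∅
  fail(9) 'accab': from fail(8)=2 chase 'b': 2 ⇒ 3;  out={1}∪out(3)={1}

Run:
i=0 'a': node 0→5
i=1 'a': node 5→5 (fail-walked)
i=2 'a': node 5→5 (fail-walked)
i=3 'c': node 5→6
i=4 'a': node 6→2 (fail-walked)
i=5 'b': node 2→3
i=6 'b': node 3→4  emit P0@[3:6]
i=7 'a': node 4→5 (fail-walked)
i=8 'c': node 5→6
i=9 'c': node 6→7
i=10 'a': node 7→8
i=11 'b': node 8→9  emit P1@[7:11]
i=12 'a': node 9→5 (fail-walked)
i=13 'c': node 5→6
i=14 'a': node 6→2 (fail-walked)
i=15 'b': node 2→3
i=16 'b': node 3→4  emit P0@[13:16]
i=17 'a': node 4→5 (fail-walked)
i=18 'a': node 5→5 (fail-walked)
i=19 'c': node 5→6
i=20 'c': node 6→7
i=21 'a': node 7→8
i=22 'b': node 8→9  emit P1@[18:22]
i=23 'a': node 9→5 (fail-walked)
i=24 'c': node 5→6
i=25 'c': node 6→7
i=26 'a': node 7→8
i=27 'b': node 8→9  emit P1@[23:27]
i=28 'b': node 9→4 (fail-walked)  emit P0@[25:28]
i=29 'a': node 4→5 (fail-walked)
i=30 'a': node 5→5 (fail-walked)
i=31 'b': node 5→0 (fail-walked)
i=32 'c': node 0→1
i=33 'a': node 1→2
i=34 'b': node 2→3
i=35 'b': node 3→4  emit P0@[32:35]
i=36 'a': node 4→5 (fail-walked)
i=37 'c': node 5→6
i=38 'c': node 6→7
i=39 'a': node 7→8
i=40 'b': node 8→9  emit P1@[36:40]
i=41 'a': node 9→5 (fail-walked)
i=42 'c': node 5→6
i=43 'c': node 6→7

Matches: [[6,0],[11,1],[16,0],[22,1],[27,1],[28,0],[35,0],[40,1]]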